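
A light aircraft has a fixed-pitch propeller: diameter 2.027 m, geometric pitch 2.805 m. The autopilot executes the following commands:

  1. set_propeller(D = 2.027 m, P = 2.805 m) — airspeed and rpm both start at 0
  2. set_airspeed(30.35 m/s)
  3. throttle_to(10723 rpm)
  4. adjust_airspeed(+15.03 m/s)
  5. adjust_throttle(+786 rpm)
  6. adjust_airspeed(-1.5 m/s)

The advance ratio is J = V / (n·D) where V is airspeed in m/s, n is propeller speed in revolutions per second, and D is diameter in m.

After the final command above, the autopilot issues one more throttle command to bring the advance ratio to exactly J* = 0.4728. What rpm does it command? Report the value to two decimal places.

set_propeller: D = 2.027 m, P = 2.805 m (p = P/D = 1.383818); state ← (V=0, rpm=0)
set_airspeed(30.35): V ← 30.35 m/s
throttle_to(10723): rpm ← 10723
adjust_airspeed(+15.03): V ← 30.35 +15.03 = 45.38 m/s
adjust_throttle(+786): rpm ← 10723 +786 = 11509
adjust_airspeed(-1.5): V ← 45.38 -1.5 = 43.88 m/s
final state: V = 43.88 m/s, rpm = 11509 → n = rpm/60 = 191.816667 rev/s
target J* = 0.4728; solve J* = V/(n·D) for n: n = V/(J*·D) = 43.88/(0.4728 × 2.027) = 45.786284 rev/s
rpm = 60·n = 2747.177069

rpm = 2747.18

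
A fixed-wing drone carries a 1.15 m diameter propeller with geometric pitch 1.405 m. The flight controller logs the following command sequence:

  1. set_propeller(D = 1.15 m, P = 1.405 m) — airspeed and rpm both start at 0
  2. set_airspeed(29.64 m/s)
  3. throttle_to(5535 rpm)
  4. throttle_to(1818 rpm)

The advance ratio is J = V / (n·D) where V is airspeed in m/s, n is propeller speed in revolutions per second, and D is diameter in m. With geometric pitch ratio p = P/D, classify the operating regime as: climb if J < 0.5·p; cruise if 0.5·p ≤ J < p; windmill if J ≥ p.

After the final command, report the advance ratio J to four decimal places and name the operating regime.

J = 0.8506, regime = cruise

set_propeller: D = 1.15 m, P = 1.405 m (p = P/D = 1.221739); state ← (V=0, rpm=0)
set_airspeed(29.64): V ← 29.64 m/s
throttle_to(5535): rpm ← 5535
throttle_to(1818): rpm ← 1818
final state: V = 29.64 m/s, rpm = 1818 → n = rpm/60 = 30.300000 rev/s
J = V / (n·D) = 29.64 / (30.300000 × 1.15) = 0.850624
regime bands: climb J<0.6109 | cruise [0.6109, 1.2217) | windmill J≥1.2217
J = 0.8506 → cruise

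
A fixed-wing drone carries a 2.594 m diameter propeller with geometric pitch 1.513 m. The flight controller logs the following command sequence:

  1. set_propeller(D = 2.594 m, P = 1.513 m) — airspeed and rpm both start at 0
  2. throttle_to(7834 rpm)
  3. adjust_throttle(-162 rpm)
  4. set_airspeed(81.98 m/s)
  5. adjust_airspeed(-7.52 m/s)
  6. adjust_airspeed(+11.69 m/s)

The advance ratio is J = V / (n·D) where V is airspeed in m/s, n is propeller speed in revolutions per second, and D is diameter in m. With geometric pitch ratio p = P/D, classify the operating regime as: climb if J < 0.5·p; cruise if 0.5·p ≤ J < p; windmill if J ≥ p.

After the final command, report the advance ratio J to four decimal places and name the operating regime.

J = 0.2597, regime = climb

set_propeller: D = 2.594 m, P = 1.513 m (p = P/D = 0.583269); state ← (V=0, rpm=0)
throttle_to(7834): rpm ← 7834
adjust_throttle(-162): rpm ← 7834 -162 = 7672
set_airspeed(81.98): V ← 81.98 m/s
adjust_airspeed(-7.52): V ← 81.98 -7.52 = 74.46 m/s
adjust_airspeed(+11.69): V ← 74.46 +11.69 = 86.15 m/s
final state: V = 86.15 m/s, rpm = 7672 → n = rpm/60 = 127.866667 rev/s
J = V / (n·D) = 86.15 / (127.866667 × 2.594) = 0.259733
regime bands: climb J<0.2916 | cruise [0.2916, 0.5833) | windmill J≥0.5833
J = 0.2597 → climb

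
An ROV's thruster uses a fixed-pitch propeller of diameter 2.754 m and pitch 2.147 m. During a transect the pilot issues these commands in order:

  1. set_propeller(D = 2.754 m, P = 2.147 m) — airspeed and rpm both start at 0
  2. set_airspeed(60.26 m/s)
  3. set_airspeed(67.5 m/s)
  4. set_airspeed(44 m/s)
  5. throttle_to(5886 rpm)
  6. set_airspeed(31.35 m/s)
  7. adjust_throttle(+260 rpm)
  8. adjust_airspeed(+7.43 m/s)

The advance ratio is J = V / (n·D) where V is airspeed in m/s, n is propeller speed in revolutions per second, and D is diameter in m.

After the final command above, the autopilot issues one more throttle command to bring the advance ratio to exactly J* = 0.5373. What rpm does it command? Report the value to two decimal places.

set_propeller: D = 2.754 m, P = 2.147 m (p = P/D = 0.779593); state ← (V=0, rpm=0)
set_airspeed(60.26): V ← 60.26 m/s
set_airspeed(67.5): V ← 67.5 m/s
set_airspeed(44): V ← 44 m/s
throttle_to(5886): rpm ← 5886
set_airspeed(31.35): V ← 31.35 m/s
adjust_throttle(+260): rpm ← 5886 +260 = 6146
adjust_airspeed(+7.43): V ← 31.35 +7.43 = 38.78 m/s
final state: V = 38.78 m/s, rpm = 6146 → n = rpm/60 = 102.433333 rev/s
target J* = 0.5373; solve J* = V/(n·D) for n: n = V/(J*·D) = 38.78/(0.5373 × 2.754) = 26.207587 rev/s
rpm = 60·n = 1572.455191

rpm = 1572.46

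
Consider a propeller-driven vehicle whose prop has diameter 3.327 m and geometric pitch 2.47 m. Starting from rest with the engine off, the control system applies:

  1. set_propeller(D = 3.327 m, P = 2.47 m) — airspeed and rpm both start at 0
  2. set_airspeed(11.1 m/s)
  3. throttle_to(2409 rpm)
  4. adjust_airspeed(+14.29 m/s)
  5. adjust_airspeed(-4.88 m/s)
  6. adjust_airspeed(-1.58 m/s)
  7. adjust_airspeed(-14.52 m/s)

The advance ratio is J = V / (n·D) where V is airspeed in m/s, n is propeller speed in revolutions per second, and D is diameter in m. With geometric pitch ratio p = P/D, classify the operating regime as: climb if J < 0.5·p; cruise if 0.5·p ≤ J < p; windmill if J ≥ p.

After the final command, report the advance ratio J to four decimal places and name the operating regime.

set_propeller: D = 3.327 m, P = 2.47 m (p = P/D = 0.742411); state ← (V=0, rpm=0)
set_airspeed(11.1): V ← 11.1 m/s
throttle_to(2409): rpm ← 2409
adjust_airspeed(+14.29): V ← 11.1 +14.29 = 25.39 m/s
adjust_airspeed(-4.88): V ← 25.39 -4.88 = 20.51 m/s
adjust_airspeed(-1.58): V ← 20.51 -1.58 = 18.93 m/s
adjust_airspeed(-14.52): V ← 18.93 -14.52 = 4.41 m/s
final state: V = 4.41 m/s, rpm = 2409 → n = rpm/60 = 40.150000 rev/s
J = V / (n·D) = 4.41 / (40.150000 × 3.327) = 0.033014
regime bands: climb J<0.3712 | cruise [0.3712, 0.7424) | windmill J≥0.7424
J = 0.0330 → climb

J = 0.0330, regime = climb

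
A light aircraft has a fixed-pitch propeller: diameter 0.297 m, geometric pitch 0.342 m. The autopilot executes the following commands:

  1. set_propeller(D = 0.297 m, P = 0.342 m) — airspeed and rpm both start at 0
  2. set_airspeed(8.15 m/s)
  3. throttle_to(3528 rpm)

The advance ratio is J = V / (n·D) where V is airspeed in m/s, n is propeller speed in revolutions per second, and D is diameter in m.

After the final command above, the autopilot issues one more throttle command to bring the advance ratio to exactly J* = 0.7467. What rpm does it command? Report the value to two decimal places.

rpm = 2204.99

set_propeller: D = 0.297 m, P = 0.342 m (p = P/D = 1.151515); state ← (V=0, rpm=0)
set_airspeed(8.15): V ← 8.15 m/s
throttle_to(3528): rpm ← 3528
final state: V = 8.15 m/s, rpm = 3528 → n = rpm/60 = 58.800000 rev/s
target J* = 0.7467; solve J* = V/(n·D) for n: n = V/(J*·D) = 8.15/(0.7467 × 0.297) = 36.749802 rev/s
rpm = 60·n = 2204.988143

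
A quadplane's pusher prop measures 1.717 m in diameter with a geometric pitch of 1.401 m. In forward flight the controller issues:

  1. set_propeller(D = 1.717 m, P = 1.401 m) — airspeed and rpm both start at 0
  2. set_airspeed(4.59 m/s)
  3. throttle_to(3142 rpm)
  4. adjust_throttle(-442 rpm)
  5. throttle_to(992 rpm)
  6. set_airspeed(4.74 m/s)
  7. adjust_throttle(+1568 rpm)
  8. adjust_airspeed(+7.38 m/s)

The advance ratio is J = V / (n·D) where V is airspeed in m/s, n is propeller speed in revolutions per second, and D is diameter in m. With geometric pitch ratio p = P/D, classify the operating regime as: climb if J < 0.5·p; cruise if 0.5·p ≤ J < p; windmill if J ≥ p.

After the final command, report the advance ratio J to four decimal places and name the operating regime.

J = 0.1654, regime = climb

set_propeller: D = 1.717 m, P = 1.401 m (p = P/D = 0.815958); state ← (V=0, rpm=0)
set_airspeed(4.59): V ← 4.59 m/s
throttle_to(3142): rpm ← 3142
adjust_throttle(-442): rpm ← 3142 -442 = 2700
throttle_to(992): rpm ← 992
set_airspeed(4.74): V ← 4.74 m/s
adjust_throttle(+1568): rpm ← 992 +1568 = 2560
adjust_airspeed(+7.38): V ← 4.74 +7.38 = 12.12 m/s
final state: V = 12.12 m/s, rpm = 2560 → n = rpm/60 = 42.666667 rev/s
J = V / (n·D) = 12.12 / (42.666667 × 1.717) = 0.165441
regime bands: climb J<0.4080 | cruise [0.4080, 0.8160) | windmill J≥0.8160
J = 0.1654 → climb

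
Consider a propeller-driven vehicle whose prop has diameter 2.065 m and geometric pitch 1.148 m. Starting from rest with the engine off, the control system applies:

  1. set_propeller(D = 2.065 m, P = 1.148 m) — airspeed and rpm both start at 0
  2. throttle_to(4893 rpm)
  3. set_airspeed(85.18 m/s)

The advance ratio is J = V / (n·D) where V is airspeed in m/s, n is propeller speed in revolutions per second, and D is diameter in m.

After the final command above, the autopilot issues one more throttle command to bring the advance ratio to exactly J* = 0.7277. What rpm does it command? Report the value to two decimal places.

set_propeller: D = 2.065 m, P = 1.148 m (p = P/D = 0.555932); state ← (V=0, rpm=0)
throttle_to(4893): rpm ← 4893
set_airspeed(85.18): V ← 85.18 m/s
final state: V = 85.18 m/s, rpm = 4893 → n = rpm/60 = 81.550000 rev/s
target J* = 0.7277; solve J* = V/(n·D) for n: n = V/(J*·D) = 85.18/(0.7277 × 2.065) = 56.684615 rev/s
rpm = 60·n = 3401.076928

rpm = 3401.08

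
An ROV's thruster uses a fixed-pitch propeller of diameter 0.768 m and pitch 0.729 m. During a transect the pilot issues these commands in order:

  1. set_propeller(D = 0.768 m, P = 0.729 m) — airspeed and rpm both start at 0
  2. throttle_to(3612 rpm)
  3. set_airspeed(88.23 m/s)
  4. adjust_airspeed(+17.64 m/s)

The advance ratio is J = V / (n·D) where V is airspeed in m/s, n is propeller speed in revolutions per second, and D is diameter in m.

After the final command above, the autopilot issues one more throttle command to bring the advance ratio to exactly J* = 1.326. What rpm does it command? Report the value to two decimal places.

rpm = 6237.63

set_propeller: D = 0.768 m, P = 0.729 m (p = P/D = 0.949219); state ← (V=0, rpm=0)
throttle_to(3612): rpm ← 3612
set_airspeed(88.23): V ← 88.23 m/s
adjust_airspeed(+17.64): V ← 88.23 +17.64 = 105.87 m/s
final state: V = 105.87 m/s, rpm = 3612 → n = rpm/60 = 60.200000 rev/s
target J* = 1.326; solve J* = V/(n·D) for n: n = V/(J*·D) = 105.87/(1.326 × 0.768) = 103.960454 rev/s
rpm = 60·n = 6237.627262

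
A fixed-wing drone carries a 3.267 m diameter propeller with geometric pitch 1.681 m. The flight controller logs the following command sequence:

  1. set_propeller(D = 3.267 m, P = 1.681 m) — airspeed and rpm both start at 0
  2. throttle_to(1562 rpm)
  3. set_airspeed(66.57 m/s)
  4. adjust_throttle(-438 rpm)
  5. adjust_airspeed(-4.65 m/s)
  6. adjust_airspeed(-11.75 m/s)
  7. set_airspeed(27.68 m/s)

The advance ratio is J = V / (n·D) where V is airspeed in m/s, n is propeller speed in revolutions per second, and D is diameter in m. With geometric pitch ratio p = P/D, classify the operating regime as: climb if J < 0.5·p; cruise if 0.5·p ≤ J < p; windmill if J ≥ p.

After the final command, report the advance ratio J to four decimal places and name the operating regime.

set_propeller: D = 3.267 m, P = 1.681 m (p = P/D = 0.514539); state ← (V=0, rpm=0)
throttle_to(1562): rpm ← 1562
set_airspeed(66.57): V ← 66.57 m/s
adjust_throttle(-438): rpm ← 1562 -438 = 1124
adjust_airspeed(-4.65): V ← 66.57 -4.65 = 61.92 m/s
adjust_airspeed(-11.75): V ← 61.92 -11.75 = 50.17 m/s
set_airspeed(27.68): V ← 27.68 m/s
final state: V = 27.68 m/s, rpm = 1124 → n = rpm/60 = 18.733333 rev/s
J = V / (n·D) = 27.68 / (18.733333 × 3.267) = 0.452274
regime bands: climb J<0.2573 | cruise [0.2573, 0.5145) | windmill J≥0.5145
J = 0.4523 → cruise

J = 0.4523, regime = cruise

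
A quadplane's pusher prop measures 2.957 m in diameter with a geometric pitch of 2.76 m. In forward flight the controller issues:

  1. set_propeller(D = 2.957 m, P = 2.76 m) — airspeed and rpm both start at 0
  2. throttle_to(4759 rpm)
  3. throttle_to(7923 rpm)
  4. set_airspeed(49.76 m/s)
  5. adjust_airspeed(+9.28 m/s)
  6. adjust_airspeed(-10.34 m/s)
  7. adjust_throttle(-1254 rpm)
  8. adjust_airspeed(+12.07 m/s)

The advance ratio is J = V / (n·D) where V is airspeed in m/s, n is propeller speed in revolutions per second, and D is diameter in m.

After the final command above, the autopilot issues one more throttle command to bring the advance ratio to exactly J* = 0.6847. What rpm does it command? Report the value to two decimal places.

rpm = 1800.90

set_propeller: D = 2.957 m, P = 2.76 m (p = P/D = 0.933378); state ← (V=0, rpm=0)
throttle_to(4759): rpm ← 4759
throttle_to(7923): rpm ← 7923
set_airspeed(49.76): V ← 49.76 m/s
adjust_airspeed(+9.28): V ← 49.76 +9.28 = 59.04 m/s
adjust_airspeed(-10.34): V ← 59.04 -10.34 = 48.7 m/s
adjust_throttle(-1254): rpm ← 7923 -1254 = 6669
adjust_airspeed(+12.07): V ← 48.7 +12.07 = 60.77 m/s
final state: V = 60.77 m/s, rpm = 6669 → n = rpm/60 = 111.150000 rev/s
target J* = 0.6847; solve J* = V/(n·D) for n: n = V/(J*·D) = 60.77/(0.6847 × 2.957) = 30.014947 rev/s
rpm = 60·n = 1800.896833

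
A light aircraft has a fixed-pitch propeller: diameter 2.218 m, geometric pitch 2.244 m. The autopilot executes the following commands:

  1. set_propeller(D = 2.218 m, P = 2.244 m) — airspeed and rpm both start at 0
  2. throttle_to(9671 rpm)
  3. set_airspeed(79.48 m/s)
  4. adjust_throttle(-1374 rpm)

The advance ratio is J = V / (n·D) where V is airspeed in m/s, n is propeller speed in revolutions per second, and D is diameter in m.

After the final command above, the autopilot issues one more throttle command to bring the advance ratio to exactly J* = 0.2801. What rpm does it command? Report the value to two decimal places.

rpm = 7675.99

set_propeller: D = 2.218 m, P = 2.244 m (p = P/D = 1.011722); state ← (V=0, rpm=0)
throttle_to(9671): rpm ← 9671
set_airspeed(79.48): V ← 79.48 m/s
adjust_throttle(-1374): rpm ← 9671 -1374 = 8297
final state: V = 79.48 m/s, rpm = 8297 → n = rpm/60 = 138.283333 rev/s
target J* = 0.2801; solve J* = V/(n·D) for n: n = V/(J*·D) = 79.48/(0.2801 × 2.218) = 127.933184 rev/s
rpm = 60·n = 7675.991023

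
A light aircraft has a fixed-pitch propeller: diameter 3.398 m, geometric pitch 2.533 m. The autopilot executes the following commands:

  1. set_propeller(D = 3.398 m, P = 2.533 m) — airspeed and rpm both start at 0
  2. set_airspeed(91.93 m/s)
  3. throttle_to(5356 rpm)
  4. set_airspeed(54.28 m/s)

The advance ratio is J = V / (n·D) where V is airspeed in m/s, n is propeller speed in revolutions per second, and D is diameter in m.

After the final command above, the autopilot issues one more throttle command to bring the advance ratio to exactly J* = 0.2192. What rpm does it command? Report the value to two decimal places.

set_propeller: D = 3.398 m, P = 2.533 m (p = P/D = 0.745438); state ← (V=0, rpm=0)
set_airspeed(91.93): V ← 91.93 m/s
throttle_to(5356): rpm ← 5356
set_airspeed(54.28): V ← 54.28 m/s
final state: V = 54.28 m/s, rpm = 5356 → n = rpm/60 = 89.266667 rev/s
target J* = 0.2192; solve J* = V/(n·D) for n: n = V/(J*·D) = 54.28/(0.2192 × 3.398) = 72.874555 rev/s
rpm = 60·n = 4372.473288

rpm = 4372.47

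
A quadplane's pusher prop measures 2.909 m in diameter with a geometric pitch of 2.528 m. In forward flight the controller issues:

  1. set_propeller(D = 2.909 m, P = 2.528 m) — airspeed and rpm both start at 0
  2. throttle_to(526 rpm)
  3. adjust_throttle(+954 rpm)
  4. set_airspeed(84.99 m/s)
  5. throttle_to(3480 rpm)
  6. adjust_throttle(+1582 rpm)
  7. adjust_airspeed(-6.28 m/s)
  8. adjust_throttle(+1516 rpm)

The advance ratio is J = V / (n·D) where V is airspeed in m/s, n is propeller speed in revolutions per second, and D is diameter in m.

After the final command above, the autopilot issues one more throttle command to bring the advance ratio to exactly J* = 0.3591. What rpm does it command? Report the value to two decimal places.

rpm = 4520.87

set_propeller: D = 2.909 m, P = 2.528 m (p = P/D = 0.869027); state ← (V=0, rpm=0)
throttle_to(526): rpm ← 526
adjust_throttle(+954): rpm ← 526 +954 = 1480
set_airspeed(84.99): V ← 84.99 m/s
throttle_to(3480): rpm ← 3480
adjust_throttle(+1582): rpm ← 3480 +1582 = 5062
adjust_airspeed(-6.28): V ← 84.99 -6.28 = 78.71 m/s
adjust_throttle(+1516): rpm ← 5062 +1516 = 6578
final state: V = 78.71 m/s, rpm = 6578 → n = rpm/60 = 109.633333 rev/s
target J* = 0.3591; solve J* = V/(n·D) for n: n = V/(J*·D) = 78.71/(0.3591 × 2.909) = 75.347836 rev/s
rpm = 60·n = 4520.870183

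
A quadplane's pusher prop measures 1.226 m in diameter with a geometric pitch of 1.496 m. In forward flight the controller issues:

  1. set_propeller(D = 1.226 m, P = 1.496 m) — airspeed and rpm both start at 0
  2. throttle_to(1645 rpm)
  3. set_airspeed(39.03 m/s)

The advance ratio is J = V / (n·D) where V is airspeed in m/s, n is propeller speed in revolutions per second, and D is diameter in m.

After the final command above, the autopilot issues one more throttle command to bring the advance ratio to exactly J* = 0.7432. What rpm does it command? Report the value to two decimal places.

set_propeller: D = 1.226 m, P = 1.496 m (p = P/D = 1.220228); state ← (V=0, rpm=0)
throttle_to(1645): rpm ← 1645
set_airspeed(39.03): V ← 39.03 m/s
final state: V = 39.03 m/s, rpm = 1645 → n = rpm/60 = 27.416667 rev/s
target J* = 0.7432; solve J* = V/(n·D) for n: n = V/(J*·D) = 39.03/(0.7432 × 1.226) = 42.835356 rev/s
rpm = 60·n = 2570.121357

rpm = 2570.12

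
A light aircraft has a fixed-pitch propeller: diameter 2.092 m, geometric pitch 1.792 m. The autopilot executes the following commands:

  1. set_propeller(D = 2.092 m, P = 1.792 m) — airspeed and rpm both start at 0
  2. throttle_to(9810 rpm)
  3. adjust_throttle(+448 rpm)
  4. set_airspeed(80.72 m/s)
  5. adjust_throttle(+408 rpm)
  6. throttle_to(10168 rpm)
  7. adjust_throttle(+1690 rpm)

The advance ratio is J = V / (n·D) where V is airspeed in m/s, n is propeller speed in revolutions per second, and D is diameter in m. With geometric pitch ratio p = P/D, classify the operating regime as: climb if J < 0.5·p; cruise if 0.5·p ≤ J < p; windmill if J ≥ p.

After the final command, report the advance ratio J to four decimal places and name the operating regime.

set_propeller: D = 2.092 m, P = 1.792 m (p = P/D = 0.856597); state ← (V=0, rpm=0)
throttle_to(9810): rpm ← 9810
adjust_throttle(+448): rpm ← 9810 +448 = 10258
set_airspeed(80.72): V ← 80.72 m/s
adjust_throttle(+408): rpm ← 10258 +408 = 10666
throttle_to(10168): rpm ← 10168
adjust_throttle(+1690): rpm ← 10168 +1690 = 11858
final state: V = 80.72 m/s, rpm = 11858 → n = rpm/60 = 197.633333 rev/s
J = V / (n·D) = 80.72 / (197.633333 × 2.092) = 0.195236
regime bands: climb J<0.4283 | cruise [0.4283, 0.8566) | windmill J≥0.8566
J = 0.1952 → climb

J = 0.1952, regime = climb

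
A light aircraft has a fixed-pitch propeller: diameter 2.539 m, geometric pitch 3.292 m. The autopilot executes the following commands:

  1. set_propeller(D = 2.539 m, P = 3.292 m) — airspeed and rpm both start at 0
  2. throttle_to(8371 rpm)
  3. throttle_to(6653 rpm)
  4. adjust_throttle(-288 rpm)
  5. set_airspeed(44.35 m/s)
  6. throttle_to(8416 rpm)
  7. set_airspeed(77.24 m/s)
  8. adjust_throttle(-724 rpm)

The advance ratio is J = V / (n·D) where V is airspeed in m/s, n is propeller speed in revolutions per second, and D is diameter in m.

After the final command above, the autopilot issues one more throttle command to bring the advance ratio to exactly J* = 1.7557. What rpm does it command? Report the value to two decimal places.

rpm = 1039.63

set_propeller: D = 2.539 m, P = 3.292 m (p = P/D = 1.296573); state ← (V=0, rpm=0)
throttle_to(8371): rpm ← 8371
throttle_to(6653): rpm ← 6653
adjust_throttle(-288): rpm ← 6653 -288 = 6365
set_airspeed(44.35): V ← 44.35 m/s
throttle_to(8416): rpm ← 8416
set_airspeed(77.24): V ← 77.24 m/s
adjust_throttle(-724): rpm ← 8416 -724 = 7692
final state: V = 77.24 m/s, rpm = 7692 → n = rpm/60 = 128.200000 rev/s
target J* = 1.7557; solve J* = V/(n·D) for n: n = V/(J*·D) = 77.24/(1.7557 × 2.539) = 17.327235 rev/s
rpm = 60·n = 1039.634075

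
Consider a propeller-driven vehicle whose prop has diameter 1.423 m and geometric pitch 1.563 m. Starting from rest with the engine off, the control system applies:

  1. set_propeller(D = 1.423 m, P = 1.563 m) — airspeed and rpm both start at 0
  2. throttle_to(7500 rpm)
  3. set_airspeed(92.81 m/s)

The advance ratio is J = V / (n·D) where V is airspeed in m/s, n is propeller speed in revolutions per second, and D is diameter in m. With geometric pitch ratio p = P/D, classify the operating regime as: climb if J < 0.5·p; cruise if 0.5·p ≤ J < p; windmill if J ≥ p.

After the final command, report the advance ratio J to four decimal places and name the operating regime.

set_propeller: D = 1.423 m, P = 1.563 m (p = P/D = 1.098384); state ← (V=0, rpm=0)
throttle_to(7500): rpm ← 7500
set_airspeed(92.81): V ← 92.81 m/s
final state: V = 92.81 m/s, rpm = 7500 → n = rpm/60 = 125.000000 rev/s
J = V / (n·D) = 92.81 / (125.000000 × 1.423) = 0.521771
regime bands: climb J<0.5492 | cruise [0.5492, 1.0984) | windmill J≥1.0984
J = 0.5218 → climb

J = 0.5218, regime = climb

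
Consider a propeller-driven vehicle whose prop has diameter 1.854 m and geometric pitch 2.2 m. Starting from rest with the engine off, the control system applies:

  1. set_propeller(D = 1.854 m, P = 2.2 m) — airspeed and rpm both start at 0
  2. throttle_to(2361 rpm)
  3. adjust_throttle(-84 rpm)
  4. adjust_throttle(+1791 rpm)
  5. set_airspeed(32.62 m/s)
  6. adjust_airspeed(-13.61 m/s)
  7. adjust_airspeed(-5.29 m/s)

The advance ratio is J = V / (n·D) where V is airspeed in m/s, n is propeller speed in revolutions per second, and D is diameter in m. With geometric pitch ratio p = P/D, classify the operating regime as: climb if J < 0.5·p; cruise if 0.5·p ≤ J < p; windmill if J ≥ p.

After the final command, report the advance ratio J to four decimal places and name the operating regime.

J = 0.1091, regime = climb

set_propeller: D = 1.854 m, P = 2.2 m (p = P/D = 1.186624); state ← (V=0, rpm=0)
throttle_to(2361): rpm ← 2361
adjust_throttle(-84): rpm ← 2361 -84 = 2277
adjust_throttle(+1791): rpm ← 2277 +1791 = 4068
set_airspeed(32.62): V ← 32.62 m/s
adjust_airspeed(-13.61): V ← 32.62 -13.61 = 19.01 m/s
adjust_airspeed(-5.29): V ← 19.01 -5.29 = 13.72 m/s
final state: V = 13.72 m/s, rpm = 4068 → n = rpm/60 = 67.800000 rev/s
J = V / (n·D) = 13.72 / (67.800000 × 1.854) = 0.109148
regime bands: climb J<0.5933 | cruise [0.5933, 1.1866) | windmill J≥1.1866
J = 0.1091 → climb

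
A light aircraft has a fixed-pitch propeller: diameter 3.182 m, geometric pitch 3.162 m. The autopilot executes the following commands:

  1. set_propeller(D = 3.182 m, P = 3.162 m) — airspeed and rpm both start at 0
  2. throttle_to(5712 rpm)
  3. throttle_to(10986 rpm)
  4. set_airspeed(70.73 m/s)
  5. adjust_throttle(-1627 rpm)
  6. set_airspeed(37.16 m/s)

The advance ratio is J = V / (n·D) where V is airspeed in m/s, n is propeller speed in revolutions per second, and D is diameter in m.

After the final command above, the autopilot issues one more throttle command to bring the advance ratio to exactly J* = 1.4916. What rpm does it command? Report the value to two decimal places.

rpm = 469.76

set_propeller: D = 3.182 m, P = 3.162 m (p = P/D = 0.993715); state ← (V=0, rpm=0)
throttle_to(5712): rpm ← 5712
throttle_to(10986): rpm ← 10986
set_airspeed(70.73): V ← 70.73 m/s
adjust_throttle(-1627): rpm ← 10986 -1627 = 9359
set_airspeed(37.16): V ← 37.16 m/s
final state: V = 37.16 m/s, rpm = 9359 → n = rpm/60 = 155.983333 rev/s
target J* = 1.4916; solve J* = V/(n·D) for n: n = V/(J*·D) = 37.16/(1.4916 × 3.182) = 7.829304 rev/s
rpm = 60·n = 469.758239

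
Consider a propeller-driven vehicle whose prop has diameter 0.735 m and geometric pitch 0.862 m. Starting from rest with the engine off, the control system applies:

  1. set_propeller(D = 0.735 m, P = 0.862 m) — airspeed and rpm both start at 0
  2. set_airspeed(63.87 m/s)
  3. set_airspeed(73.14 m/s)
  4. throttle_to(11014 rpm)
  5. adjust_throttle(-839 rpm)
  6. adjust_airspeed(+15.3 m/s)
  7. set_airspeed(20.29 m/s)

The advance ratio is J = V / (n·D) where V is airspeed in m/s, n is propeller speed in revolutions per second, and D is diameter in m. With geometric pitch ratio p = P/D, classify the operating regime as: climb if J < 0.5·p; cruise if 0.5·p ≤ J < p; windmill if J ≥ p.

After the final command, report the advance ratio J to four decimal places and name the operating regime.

J = 0.1628, regime = climb

set_propeller: D = 0.735 m, P = 0.862 m (p = P/D = 1.172789); state ← (V=0, rpm=0)
set_airspeed(63.87): V ← 63.87 m/s
set_airspeed(73.14): V ← 73.14 m/s
throttle_to(11014): rpm ← 11014
adjust_throttle(-839): rpm ← 11014 -839 = 10175
adjust_airspeed(+15.3): V ← 73.14 +15.3 = 88.44 m/s
set_airspeed(20.29): V ← 20.29 m/s
final state: V = 20.29 m/s, rpm = 10175 → n = rpm/60 = 169.583333 rev/s
J = V / (n·D) = 20.29 / (169.583333 × 0.735) = 0.162784
regime bands: climb J<0.5864 | cruise [0.5864, 1.1728) | windmill J≥1.1728
J = 0.1628 → climb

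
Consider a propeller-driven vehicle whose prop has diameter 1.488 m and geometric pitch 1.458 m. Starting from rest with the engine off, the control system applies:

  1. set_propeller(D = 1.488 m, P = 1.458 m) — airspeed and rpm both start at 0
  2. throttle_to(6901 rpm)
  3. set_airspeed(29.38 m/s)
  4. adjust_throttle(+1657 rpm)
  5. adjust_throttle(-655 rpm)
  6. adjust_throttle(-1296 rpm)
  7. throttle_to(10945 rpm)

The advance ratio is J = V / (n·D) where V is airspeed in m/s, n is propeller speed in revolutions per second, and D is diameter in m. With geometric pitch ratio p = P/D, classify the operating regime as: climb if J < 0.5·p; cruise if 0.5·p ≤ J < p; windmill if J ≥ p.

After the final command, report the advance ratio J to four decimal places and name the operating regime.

set_propeller: D = 1.488 m, P = 1.458 m (p = P/D = 0.979839); state ← (V=0, rpm=0)
throttle_to(6901): rpm ← 6901
set_airspeed(29.38): V ← 29.38 m/s
adjust_throttle(+1657): rpm ← 6901 +1657 = 8558
adjust_throttle(-655): rpm ← 8558 -655 = 7903
adjust_throttle(-1296): rpm ← 7903 -1296 = 6607
throttle_to(10945): rpm ← 10945
final state: V = 29.38 m/s, rpm = 10945 → n = rpm/60 = 182.416667 rev/s
J = V / (n·D) = 29.38 / (182.416667 × 1.488) = 0.108239
regime bands: climb J<0.4899 | cruise [0.4899, 0.9798) | windmill J≥0.9798
J = 0.1082 → climb

J = 0.1082, regime = climb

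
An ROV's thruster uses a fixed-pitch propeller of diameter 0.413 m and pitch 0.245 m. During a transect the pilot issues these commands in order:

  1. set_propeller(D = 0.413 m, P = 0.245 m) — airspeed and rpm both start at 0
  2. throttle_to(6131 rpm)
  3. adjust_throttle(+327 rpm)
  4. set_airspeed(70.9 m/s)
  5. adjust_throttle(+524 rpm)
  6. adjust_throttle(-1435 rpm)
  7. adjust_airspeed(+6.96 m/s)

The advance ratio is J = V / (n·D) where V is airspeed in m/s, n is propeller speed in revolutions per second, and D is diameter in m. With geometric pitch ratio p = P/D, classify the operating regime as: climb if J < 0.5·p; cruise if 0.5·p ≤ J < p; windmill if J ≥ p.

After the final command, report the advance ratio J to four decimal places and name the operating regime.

J = 2.0392, regime = windmill

set_propeller: D = 0.413 m, P = 0.245 m (p = P/D = 0.593220); state ← (V=0, rpm=0)
throttle_to(6131): rpm ← 6131
adjust_throttle(+327): rpm ← 6131 +327 = 6458
set_airspeed(70.9): V ← 70.9 m/s
adjust_throttle(+524): rpm ← 6458 +524 = 6982
adjust_throttle(-1435): rpm ← 6982 -1435 = 5547
adjust_airspeed(+6.96): V ← 70.9 +6.96 = 77.86 m/s
final state: V = 77.86 m/s, rpm = 5547 → n = rpm/60 = 92.450000 rev/s
J = V / (n·D) = 77.86 / (92.450000 × 0.413) = 2.039189
regime bands: climb J<0.2966 | cruise [0.2966, 0.5932) | windmill J≥0.5932
J = 2.0392 → windmill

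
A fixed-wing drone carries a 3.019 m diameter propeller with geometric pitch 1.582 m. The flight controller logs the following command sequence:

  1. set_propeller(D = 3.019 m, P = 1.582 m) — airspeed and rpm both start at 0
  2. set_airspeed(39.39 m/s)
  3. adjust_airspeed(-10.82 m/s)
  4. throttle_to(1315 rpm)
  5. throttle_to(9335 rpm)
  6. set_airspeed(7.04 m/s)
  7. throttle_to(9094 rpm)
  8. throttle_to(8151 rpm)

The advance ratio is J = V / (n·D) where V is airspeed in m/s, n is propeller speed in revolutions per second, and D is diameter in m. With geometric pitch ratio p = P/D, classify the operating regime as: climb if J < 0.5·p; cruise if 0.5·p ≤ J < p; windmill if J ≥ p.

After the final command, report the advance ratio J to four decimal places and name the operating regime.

J = 0.0172, regime = climb

set_propeller: D = 3.019 m, P = 1.582 m (p = P/D = 0.524015); state ← (V=0, rpm=0)
set_airspeed(39.39): V ← 39.39 m/s
adjust_airspeed(-10.82): V ← 39.39 -10.82 = 28.57 m/s
throttle_to(1315): rpm ← 1315
throttle_to(9335): rpm ← 9335
set_airspeed(7.04): V ← 7.04 m/s
throttle_to(9094): rpm ← 9094
throttle_to(8151): rpm ← 8151
final state: V = 7.04 m/s, rpm = 8151 → n = rpm/60 = 135.850000 rev/s
J = V / (n·D) = 7.04 / (135.850000 × 3.019) = 0.017165
regime bands: climb J<0.2620 | cruise [0.2620, 0.5240) | windmill J≥0.5240
J = 0.0172 → climb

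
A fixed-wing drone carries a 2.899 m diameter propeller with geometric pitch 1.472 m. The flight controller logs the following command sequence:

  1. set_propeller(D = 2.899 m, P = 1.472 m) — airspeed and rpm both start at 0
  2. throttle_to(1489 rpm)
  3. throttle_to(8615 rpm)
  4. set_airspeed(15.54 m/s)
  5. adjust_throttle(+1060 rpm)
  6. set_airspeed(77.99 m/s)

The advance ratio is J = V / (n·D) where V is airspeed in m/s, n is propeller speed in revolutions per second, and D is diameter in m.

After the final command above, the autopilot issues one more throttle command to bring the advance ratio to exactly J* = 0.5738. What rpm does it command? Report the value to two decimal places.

rpm = 2813.08

set_propeller: D = 2.899 m, P = 1.472 m (p = P/D = 0.507761); state ← (V=0, rpm=0)
throttle_to(1489): rpm ← 1489
throttle_to(8615): rpm ← 8615
set_airspeed(15.54): V ← 15.54 m/s
adjust_throttle(+1060): rpm ← 8615 +1060 = 9675
set_airspeed(77.99): V ← 77.99 m/s
final state: V = 77.99 m/s, rpm = 9675 → n = rpm/60 = 161.250000 rev/s
target J* = 0.5738; solve J* = V/(n·D) for n: n = V/(J*·D) = 77.99/(0.5738 × 2.899) = 46.884594 rev/s
rpm = 60·n = 2813.075650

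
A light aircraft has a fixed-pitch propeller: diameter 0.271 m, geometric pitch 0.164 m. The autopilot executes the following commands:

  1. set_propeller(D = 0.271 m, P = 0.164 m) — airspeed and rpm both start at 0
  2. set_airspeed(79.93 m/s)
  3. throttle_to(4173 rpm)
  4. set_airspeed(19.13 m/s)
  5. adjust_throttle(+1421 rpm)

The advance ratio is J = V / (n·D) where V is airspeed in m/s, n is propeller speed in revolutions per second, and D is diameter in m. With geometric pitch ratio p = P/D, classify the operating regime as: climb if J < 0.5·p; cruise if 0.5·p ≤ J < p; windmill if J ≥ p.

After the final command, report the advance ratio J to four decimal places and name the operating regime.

J = 0.7571, regime = windmill

set_propeller: D = 0.271 m, P = 0.164 m (p = P/D = 0.605166); state ← (V=0, rpm=0)
set_airspeed(79.93): V ← 79.93 m/s
throttle_to(4173): rpm ← 4173
set_airspeed(19.13): V ← 19.13 m/s
adjust_throttle(+1421): rpm ← 4173 +1421 = 5594
final state: V = 19.13 m/s, rpm = 5594 → n = rpm/60 = 93.233333 rev/s
J = V / (n·D) = 19.13 / (93.233333 × 0.271) = 0.757137
regime bands: climb J<0.3026 | cruise [0.3026, 0.6052) | windmill J≥0.6052
J = 0.7571 → windmill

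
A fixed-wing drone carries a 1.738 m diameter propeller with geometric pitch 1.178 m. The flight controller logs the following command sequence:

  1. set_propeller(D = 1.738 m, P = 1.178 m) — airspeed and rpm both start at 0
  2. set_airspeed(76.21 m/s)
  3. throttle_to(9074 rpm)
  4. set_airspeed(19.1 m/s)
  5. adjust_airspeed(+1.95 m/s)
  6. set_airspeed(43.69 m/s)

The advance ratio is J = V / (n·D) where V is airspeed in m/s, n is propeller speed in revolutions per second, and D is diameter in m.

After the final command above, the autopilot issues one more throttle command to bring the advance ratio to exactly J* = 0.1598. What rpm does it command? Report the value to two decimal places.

set_propeller: D = 1.738 m, P = 1.178 m (p = P/D = 0.677791); state ← (V=0, rpm=0)
set_airspeed(76.21): V ← 76.21 m/s
throttle_to(9074): rpm ← 9074
set_airspeed(19.1): V ← 19.1 m/s
adjust_airspeed(+1.95): V ← 19.1 +1.95 = 21.05 m/s
set_airspeed(43.69): V ← 43.69 m/s
final state: V = 43.69 m/s, rpm = 9074 → n = rpm/60 = 151.233333 rev/s
target J* = 0.1598; solve J* = V/(n·D) for n: n = V/(J*·D) = 43.69/(0.1598 × 1.738) = 157.309698 rev/s
rpm = 60·n = 9438.581887

rpm = 9438.58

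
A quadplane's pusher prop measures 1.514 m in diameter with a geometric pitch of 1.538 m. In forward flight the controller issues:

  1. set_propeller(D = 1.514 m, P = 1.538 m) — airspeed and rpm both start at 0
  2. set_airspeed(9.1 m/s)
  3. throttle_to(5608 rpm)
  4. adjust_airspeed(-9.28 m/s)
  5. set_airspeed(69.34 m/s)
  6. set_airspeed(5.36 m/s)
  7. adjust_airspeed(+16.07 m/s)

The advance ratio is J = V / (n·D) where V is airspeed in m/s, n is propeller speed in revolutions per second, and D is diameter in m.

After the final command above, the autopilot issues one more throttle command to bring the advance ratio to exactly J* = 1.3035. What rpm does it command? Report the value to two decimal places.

set_propeller: D = 1.514 m, P = 1.538 m (p = P/D = 1.015852); state ← (V=0, rpm=0)
set_airspeed(9.1): V ← 9.1 m/s
throttle_to(5608): rpm ← 5608
adjust_airspeed(-9.28): V ← 9.1 -9.28 = -0.18 m/s
set_airspeed(69.34): V ← 69.34 m/s
set_airspeed(5.36): V ← 5.36 m/s
adjust_airspeed(+16.07): V ← 5.36 +16.07 = 21.43 m/s
final state: V = 21.43 m/s, rpm = 5608 → n = rpm/60 = 93.466667 rev/s
target J* = 1.3035; solve J* = V/(n·D) for n: n = V/(J*·D) = 21.43/(1.3035 × 1.514) = 10.858886 rev/s
rpm = 60·n = 651.533140

rpm = 651.53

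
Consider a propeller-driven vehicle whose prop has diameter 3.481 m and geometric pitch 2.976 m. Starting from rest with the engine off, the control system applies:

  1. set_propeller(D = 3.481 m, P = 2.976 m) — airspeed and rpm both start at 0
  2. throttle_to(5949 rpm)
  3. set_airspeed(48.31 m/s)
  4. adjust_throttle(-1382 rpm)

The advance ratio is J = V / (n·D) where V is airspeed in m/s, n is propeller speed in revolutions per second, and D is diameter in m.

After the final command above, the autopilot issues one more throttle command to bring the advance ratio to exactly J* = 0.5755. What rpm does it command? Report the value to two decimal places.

rpm = 1446.90

set_propeller: D = 3.481 m, P = 2.976 m (p = P/D = 0.854927); state ← (V=0, rpm=0)
throttle_to(5949): rpm ← 5949
set_airspeed(48.31): V ← 48.31 m/s
adjust_throttle(-1382): rpm ← 5949 -1382 = 4567
final state: V = 48.31 m/s, rpm = 4567 → n = rpm/60 = 76.116667 rev/s
target J* = 0.5755; solve J* = V/(n·D) for n: n = V/(J*·D) = 48.31/(0.5755 × 3.481) = 24.115023 rev/s
rpm = 60·n = 1446.901399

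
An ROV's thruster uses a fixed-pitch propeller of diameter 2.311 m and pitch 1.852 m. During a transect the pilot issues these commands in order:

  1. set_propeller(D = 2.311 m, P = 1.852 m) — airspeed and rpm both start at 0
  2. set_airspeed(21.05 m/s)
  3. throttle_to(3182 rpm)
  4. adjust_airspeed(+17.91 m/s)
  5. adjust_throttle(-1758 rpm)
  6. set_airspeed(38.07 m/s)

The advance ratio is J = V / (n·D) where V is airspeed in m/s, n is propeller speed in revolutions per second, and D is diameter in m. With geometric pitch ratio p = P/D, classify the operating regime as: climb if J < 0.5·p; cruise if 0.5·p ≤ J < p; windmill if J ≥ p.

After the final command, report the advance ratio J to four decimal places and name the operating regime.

set_propeller: D = 2.311 m, P = 1.852 m (p = P/D = 0.801385); state ← (V=0, rpm=0)
set_airspeed(21.05): V ← 21.05 m/s
throttle_to(3182): rpm ← 3182
adjust_airspeed(+17.91): V ← 21.05 +17.91 = 38.96 m/s
adjust_throttle(-1758): rpm ← 3182 -1758 = 1424
set_airspeed(38.07): V ← 38.07 m/s
final state: V = 38.07 m/s, rpm = 1424 → n = rpm/60 = 23.733333 rev/s
J = V / (n·D) = 38.07 / (23.733333 × 2.311) = 0.694103
regime bands: climb J<0.4007 | cruise [0.4007, 0.8014) | windmill J≥0.8014
J = 0.6941 → cruise

J = 0.6941, regime = cruise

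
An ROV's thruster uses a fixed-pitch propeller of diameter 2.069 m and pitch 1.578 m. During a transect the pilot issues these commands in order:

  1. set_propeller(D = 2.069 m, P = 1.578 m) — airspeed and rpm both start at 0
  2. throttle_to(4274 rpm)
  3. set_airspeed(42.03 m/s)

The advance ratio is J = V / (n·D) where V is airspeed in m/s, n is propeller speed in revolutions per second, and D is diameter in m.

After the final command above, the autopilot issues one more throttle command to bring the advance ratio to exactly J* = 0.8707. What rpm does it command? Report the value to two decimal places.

set_propeller: D = 2.069 m, P = 1.578 m (p = P/D = 0.762687); state ← (V=0, rpm=0)
throttle_to(4274): rpm ← 4274
set_airspeed(42.03): V ← 42.03 m/s
final state: V = 42.03 m/s, rpm = 4274 → n = rpm/60 = 71.233333 rev/s
target J* = 0.8707; solve J* = V/(n·D) for n: n = V/(J*·D) = 42.03/(0.8707 × 2.069) = 23.330839 rev/s
rpm = 60·n = 1399.850334

rpm = 1399.85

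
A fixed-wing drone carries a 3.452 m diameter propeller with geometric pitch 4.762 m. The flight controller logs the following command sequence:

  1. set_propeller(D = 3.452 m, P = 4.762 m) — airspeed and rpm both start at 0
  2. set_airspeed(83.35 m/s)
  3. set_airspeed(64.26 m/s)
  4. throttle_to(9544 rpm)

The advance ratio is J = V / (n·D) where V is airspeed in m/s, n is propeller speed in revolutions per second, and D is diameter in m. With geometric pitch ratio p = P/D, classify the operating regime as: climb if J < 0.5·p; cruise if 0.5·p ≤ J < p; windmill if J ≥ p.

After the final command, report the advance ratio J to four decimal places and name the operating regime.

J = 0.1170, regime = climb

set_propeller: D = 3.452 m, P = 4.762 m (p = P/D = 1.379490); state ← (V=0, rpm=0)
set_airspeed(83.35): V ← 83.35 m/s
set_airspeed(64.26): V ← 64.26 m/s
throttle_to(9544): rpm ← 9544
final state: V = 64.26 m/s, rpm = 9544 → n = rpm/60 = 159.066667 rev/s
J = V / (n·D) = 64.26 / (159.066667 × 3.452) = 0.117028
regime bands: climb J<0.6897 | cruise [0.6897, 1.3795) | windmill J≥1.3795
J = 0.1170 → climb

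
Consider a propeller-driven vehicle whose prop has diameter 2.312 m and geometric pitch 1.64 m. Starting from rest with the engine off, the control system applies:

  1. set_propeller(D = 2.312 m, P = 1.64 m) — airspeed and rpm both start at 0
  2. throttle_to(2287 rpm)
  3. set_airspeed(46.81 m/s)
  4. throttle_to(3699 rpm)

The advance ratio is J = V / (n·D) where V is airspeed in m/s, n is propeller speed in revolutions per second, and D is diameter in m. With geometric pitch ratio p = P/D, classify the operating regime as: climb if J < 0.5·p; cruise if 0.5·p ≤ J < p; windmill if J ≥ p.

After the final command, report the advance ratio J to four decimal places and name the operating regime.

set_propeller: D = 2.312 m, P = 1.64 m (p = P/D = 0.709343); state ← (V=0, rpm=0)
throttle_to(2287): rpm ← 2287
set_airspeed(46.81): V ← 46.81 m/s
throttle_to(3699): rpm ← 3699
final state: V = 46.81 m/s, rpm = 3699 → n = rpm/60 = 61.650000 rev/s
J = V / (n·D) = 46.81 / (61.650000 × 2.312) = 0.328411
regime bands: climb J<0.3547 | cruise [0.3547, 0.7093) | windmill J≥0.7093
J = 0.3284 → climb

J = 0.3284, regime = climb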